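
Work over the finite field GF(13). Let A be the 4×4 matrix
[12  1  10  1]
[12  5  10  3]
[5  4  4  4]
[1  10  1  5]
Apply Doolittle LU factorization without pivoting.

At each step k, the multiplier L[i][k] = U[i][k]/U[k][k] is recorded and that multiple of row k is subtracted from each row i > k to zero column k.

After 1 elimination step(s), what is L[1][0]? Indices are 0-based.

k=0: U[0][0]=12
  eliminate (1,0): mult=1, new row 1: (0, 4, 0, 2); set L[1][0]=1
  eliminate (2,0): mult=8, new row 2: (0, 9, 2, 9); set L[2][0]=8
  eliminate (3,0): mult=12, new row 3: (0, 11, 11, 6); set L[3][0]=12

L[1][0] = 1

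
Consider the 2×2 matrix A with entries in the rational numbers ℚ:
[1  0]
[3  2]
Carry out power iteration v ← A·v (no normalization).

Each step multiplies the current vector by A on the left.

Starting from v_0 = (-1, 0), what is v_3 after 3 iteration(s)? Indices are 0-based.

v_0 = (-1, 0).
v_1 = A·v_0 = (-1, -3).
v_2 = A·v_1 = (-1, -9).
v_3 = A·v_2 = (-1, -21).

v_3 = (-1, -21)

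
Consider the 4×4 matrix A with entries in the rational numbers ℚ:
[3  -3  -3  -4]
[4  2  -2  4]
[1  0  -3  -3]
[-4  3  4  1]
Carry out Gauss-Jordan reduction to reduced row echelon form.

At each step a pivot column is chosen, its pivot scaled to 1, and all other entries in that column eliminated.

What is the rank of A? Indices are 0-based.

step 1: normalize row 0 (÷3) = (1, -1, -1, -4/3)
  row 1: subtract 4×row0 = (0, 6, 2, 28/3)
  row 2: subtract 1×row0 = (0, 1, -2, -5/3)
  row 3: subtract -4×row0 = (0, -1, 0, -13/3)
step 2: normalize row 1 (÷6) = (0, 1, 1/3, 14/9)
  row 0: subtract -1×row1 = (1, 0, -2/3, 2/9)
  row 2: subtract 1×row1 = (0, 0, -7/3, -29/9)
  row 3: subtract -1×row1 = (0, 0, 1/3, -25/9)
step 3: normalize row 2 (÷-7/3) = (0, 0, 1, 29/21)
  row 0: subtract -2/3×row2 = (1, 0, 0, 8/7)
  row 1: subtract 1/3×row2 = (0, 1, 0, 23/21)
  row 3: subtract 1/3×row2 = (0, 0, 0, -68/21)
step 4: normalize row 3 (÷-68/21) = (0, 0, 0, 1)
  row 0: subtract 8/7×row3 = (1, 0, 0, 0)
  row 1: subtract 23/21×row3 = (0, 1, 0, 0)
  row 2: subtract 29/21×row3 = (0, 0, 1, 0)

rank = 4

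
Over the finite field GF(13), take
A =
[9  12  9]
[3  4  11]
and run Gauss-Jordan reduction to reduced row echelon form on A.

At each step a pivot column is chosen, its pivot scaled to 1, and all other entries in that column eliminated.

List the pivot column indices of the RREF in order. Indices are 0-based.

pivot columns: 0, 2

step 1: normalize row 0 (÷9) = (1, 10, 1)
  row 1: subtract 3×row0 = (0, 0, 8)
skip col 1 (zero from row 1)
step 2: normalize row 1 (÷8) = (0, 0, 1)
  row 0: subtract 1×row1 = (1, 10, 0)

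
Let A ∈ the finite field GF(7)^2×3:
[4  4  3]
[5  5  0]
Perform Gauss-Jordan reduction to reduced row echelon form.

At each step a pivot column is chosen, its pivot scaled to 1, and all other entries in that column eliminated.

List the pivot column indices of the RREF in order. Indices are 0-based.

pivot(0,0)=4: scale R0 → (1, 1, 6)
  clear (1,0): R1 −= (5)R0 → (0, 0, 5)
col 1: no nonzero at/below row 1; advance.
pivot(1,2)=5: scale R1 → (0, 0, 1)
  clear (0,2): R0 −= (6)R1 → (1, 1, 0)

pivot columns: 0, 2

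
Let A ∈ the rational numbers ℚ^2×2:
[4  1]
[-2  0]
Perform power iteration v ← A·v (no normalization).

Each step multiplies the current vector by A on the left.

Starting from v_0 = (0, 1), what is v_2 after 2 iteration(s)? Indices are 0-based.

v_2 = (4, -2)

v_0 = (0, 1).
v_1 = A·v_0 = (1, 0).
v_2 = A·v_1 = (4, -2).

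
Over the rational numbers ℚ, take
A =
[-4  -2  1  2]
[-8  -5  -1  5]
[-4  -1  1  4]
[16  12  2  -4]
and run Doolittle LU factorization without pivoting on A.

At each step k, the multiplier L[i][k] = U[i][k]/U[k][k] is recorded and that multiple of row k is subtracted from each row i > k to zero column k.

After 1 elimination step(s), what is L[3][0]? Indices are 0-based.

L[3][0] = -4

[col 0] pivot -4
  R1 -= 2*R0 → (0, -1, -3, 1)  (L[1][0] := 2)
  R2 -= 1*R0 → (0, 1, 0, 2)  (L[2][0] := 1)
  R3 -= -4*R0 → (0, 4, 6, 4)  (L[3][0] := -4)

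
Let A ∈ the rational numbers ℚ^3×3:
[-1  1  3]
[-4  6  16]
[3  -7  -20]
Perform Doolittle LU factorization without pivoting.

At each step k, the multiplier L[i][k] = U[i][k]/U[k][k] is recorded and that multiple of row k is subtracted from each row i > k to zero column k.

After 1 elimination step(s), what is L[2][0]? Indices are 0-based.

k=0: U[0][0]=-1
  eliminate (1,0): mult=4, new row 1: (0, 2, 4); set L[1][0]=4
  eliminate (2,0): mult=-3, new row 2: (0, -4, -11); set L[2][0]=-3

L[2][0] = -3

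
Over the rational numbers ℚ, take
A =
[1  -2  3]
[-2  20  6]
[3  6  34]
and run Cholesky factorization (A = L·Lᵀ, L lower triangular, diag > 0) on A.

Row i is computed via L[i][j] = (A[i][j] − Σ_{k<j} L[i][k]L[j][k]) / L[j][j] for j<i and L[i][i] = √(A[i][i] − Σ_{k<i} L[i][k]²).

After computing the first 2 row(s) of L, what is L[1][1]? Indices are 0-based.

Step 1: L[0][0] = √(1) = 1.
  L[1][0] = (-2) / L[0][0] = -2.
Step 2: L[1][1] = √(16) = 4.

L[1][1] = 4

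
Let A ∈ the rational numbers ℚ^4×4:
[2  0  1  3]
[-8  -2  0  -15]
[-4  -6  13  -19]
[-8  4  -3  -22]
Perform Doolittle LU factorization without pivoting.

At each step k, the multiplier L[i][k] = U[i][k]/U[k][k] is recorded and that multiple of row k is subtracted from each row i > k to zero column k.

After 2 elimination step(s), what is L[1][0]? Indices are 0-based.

L[1][0] = -4

Step 1: pivot at (0,0) is 2.
  row1 ← row1 − (-4)·row0  ⇒  L[1][0]=-4, U row1=(0, -2, 4, -3)
  row2 ← row2 − (-2)·row0  ⇒  L[2][0]=-2, U row2=(0, -6, 15, -13)
  row3 ← row3 − (-4)·row0  ⇒  L[3][0]=-4, U row3=(0, 4, 1, -10)
Step 2: pivot at (1,1) is -2.
  row2 ← row2 − (3)·row1  ⇒  L[2][1]=3, U row2=(0, 0, 3, -4)
  row3 ← row3 − (-2)·row1  ⇒  L[3][1]=-2, U row3=(0, 0, 9, -16)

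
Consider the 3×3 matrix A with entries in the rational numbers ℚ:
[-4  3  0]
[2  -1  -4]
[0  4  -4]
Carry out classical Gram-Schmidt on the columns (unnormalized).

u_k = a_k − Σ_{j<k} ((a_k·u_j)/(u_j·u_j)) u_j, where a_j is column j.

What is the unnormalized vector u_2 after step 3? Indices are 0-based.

Step 1: u_0 = a_0 = (-4, 2, 0).
Step 2: u_1 = a_1 − (-7/10)·u_0 = (1/5, 2/5, 4).
Step 3: u_2 = a_2 − (-2/5)·u_0 − (-88/81)·u_1 = (-112/81, -224/81, 28/81).

u_2 = (-112/81, -224/81, 28/81)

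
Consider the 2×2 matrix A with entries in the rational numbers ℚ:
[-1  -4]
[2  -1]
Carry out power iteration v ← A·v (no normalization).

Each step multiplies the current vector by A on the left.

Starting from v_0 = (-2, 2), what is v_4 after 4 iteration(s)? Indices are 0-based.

v_4 = (-258, -78)

v_0 = (-2, 2).
v_1 = A·v_0 = (-6, -6).
v_2 = A·v_1 = (30, -6).
v_3 = A·v_2 = (-6, 66).
v_4 = A·v_3 = (-258, -78).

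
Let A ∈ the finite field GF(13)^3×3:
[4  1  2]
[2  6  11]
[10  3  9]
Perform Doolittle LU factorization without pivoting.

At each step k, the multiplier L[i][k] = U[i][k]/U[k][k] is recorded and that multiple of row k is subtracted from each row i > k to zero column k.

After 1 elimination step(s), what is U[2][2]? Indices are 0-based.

U[2][2] = 4

Step 1: pivot at (0,0) is 4.
  row1 ← row1 − (7)·row0  ⇒  L[1][0]=7, U row1=(0, 12, 10)
  row2 ← row2 − (9)·row0  ⇒  L[2][0]=9, U row2=(0, 7, 4)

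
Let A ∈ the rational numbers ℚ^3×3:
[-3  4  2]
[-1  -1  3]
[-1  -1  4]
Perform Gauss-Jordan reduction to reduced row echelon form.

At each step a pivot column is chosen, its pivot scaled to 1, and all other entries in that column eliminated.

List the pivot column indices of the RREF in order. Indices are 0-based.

pivot(0,0)=-3: scale R0 → (1, -4/3, -2/3)
  clear (1,0): R1 −= (-1)R0 → (0, -7/3, 7/3)
  clear (2,0): R2 −= (-1)R0 → (0, -7/3, 10/3)
pivot(1,1)=-7/3: scale R1 → (0, 1, -1)
  clear (0,1): R0 −= (-4/3)R1 → (1, 0, -2)
  clear (2,1): R2 −= (-7/3)R1 → (0, 0, 1)
pivot(2,2)=1: scale R2 → (0, 0, 1)
  clear (0,2): R0 −= (-2)R2 → (1, 0, 0)
  clear (1,2): R1 −= (-1)R2 → (0, 1, 0)

pivot columns: 0, 1, 2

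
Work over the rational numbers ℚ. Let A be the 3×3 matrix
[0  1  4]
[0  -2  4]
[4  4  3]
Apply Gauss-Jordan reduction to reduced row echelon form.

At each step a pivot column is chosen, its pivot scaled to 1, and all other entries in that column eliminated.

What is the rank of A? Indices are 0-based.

[1] R0 <-> R2
[1] R0 /= 4  ⇒  (1, 1, 3/4)
[2] R1 /= -2  ⇒  (0, 1, -2)
     R0 -= 1·R1  ⇒  (1, 0, 11/4)
     R2 -= 1·R1  ⇒  (0, 0, 6)
[3] R2 /= 6  ⇒  (0, 0, 1)
     R0 -= 11/4·R2  ⇒  (1, 0, 0)
     R1 -= -2·R2  ⇒  (0, 1, 0)

rank = 3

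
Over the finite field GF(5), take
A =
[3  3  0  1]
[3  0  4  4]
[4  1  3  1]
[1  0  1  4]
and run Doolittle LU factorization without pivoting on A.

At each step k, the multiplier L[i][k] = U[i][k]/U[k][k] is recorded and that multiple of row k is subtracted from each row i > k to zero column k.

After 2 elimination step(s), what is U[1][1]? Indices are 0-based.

U[1][1] = 2

[col 0] pivot 3
  R1 -= 1*R0 → (0, 2, 4, 3)  (L[1][0] := 1)
  R2 -= 3*R0 → (0, 2, 3, 3)  (L[2][0] := 3)
  R3 -= 2*R0 → (0, 4, 1, 2)  (L[3][0] := 2)
[col 1] pivot 2
  R2 -= 1*R1 → (0, 0, 4, 0)  (L[2][1] := 1)
  R3 -= 2*R1 → (0, 0, 3, 1)  (L[3][1] := 2)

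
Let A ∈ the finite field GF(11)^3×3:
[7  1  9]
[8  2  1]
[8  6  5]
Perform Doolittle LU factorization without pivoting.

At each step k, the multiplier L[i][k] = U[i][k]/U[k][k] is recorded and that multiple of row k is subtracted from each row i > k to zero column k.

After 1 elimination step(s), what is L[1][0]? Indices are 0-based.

L[1][0] = 9

[col 0] pivot 7
  R1 -= 9*R0 → (0, 4, 8)  (L[1][0] := 9)
  R2 -= 9*R0 → (0, 8, 1)  (L[2][0] := 9)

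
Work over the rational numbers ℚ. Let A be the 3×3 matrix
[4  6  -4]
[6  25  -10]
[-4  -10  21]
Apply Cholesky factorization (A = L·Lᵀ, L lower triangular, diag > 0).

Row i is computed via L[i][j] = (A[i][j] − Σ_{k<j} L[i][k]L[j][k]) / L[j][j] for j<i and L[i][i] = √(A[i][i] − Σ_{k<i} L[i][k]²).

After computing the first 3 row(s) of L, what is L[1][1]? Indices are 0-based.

L[1][1] = 4

Step 1: L[0][0] = √(4) = 2.
  L[1][0] = (6) / L[0][0] = 3.
Step 2: L[1][1] = √(16) = 4.
  L[2][0] = (-4) / L[0][0] = -2.
  L[2][1] = (-4) / L[1][1] = -1.
Step 3: L[2][2] = √(16) = 4.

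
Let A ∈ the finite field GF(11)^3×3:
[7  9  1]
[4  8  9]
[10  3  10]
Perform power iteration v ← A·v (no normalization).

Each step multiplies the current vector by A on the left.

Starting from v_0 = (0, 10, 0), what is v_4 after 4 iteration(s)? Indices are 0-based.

v_0 = (0, 10, 0).
v_1 = A·v_0 = (2, 3, 8).
v_2 = A·v_1 = (5, 5, 10).
v_3 = A·v_2 = (2, 7, 0).
v_4 = A·v_3 = (0, 9, 8).

v_4 = (0, 9, 8)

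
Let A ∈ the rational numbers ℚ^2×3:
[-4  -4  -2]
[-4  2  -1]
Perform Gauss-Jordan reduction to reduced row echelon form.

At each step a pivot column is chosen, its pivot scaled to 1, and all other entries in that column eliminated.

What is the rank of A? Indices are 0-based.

rank = 2

pivot(0,0)=-4: scale R0 → (1, 1, 1/2)
  clear (1,0): R1 −= (-4)R0 → (0, 6, 1)
pivot(1,1)=6: scale R1 → (0, 1, 1/6)
  clear (0,1): R0 −= (1)R1 → (1, 0, 1/3)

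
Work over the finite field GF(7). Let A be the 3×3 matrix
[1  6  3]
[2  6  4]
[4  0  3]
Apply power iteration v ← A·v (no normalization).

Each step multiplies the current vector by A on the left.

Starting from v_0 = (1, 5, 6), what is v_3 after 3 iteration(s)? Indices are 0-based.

v_3 = (1, 0, 0)

v_0 = (1, 5, 6).
v_1 = A·v_0 = (0, 0, 1).
v_2 = A·v_1 = (3, 4, 3).
v_3 = A·v_2 = (1, 0, 0).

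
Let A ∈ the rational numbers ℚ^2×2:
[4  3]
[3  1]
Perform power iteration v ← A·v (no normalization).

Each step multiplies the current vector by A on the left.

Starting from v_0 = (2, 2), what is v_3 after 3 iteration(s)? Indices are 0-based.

v_0 = (2, 2).
v_1 = A·v_0 = (14, 8).
v_2 = A·v_1 = (80, 50).
v_3 = A·v_2 = (470, 290).

v_3 = (470, 290)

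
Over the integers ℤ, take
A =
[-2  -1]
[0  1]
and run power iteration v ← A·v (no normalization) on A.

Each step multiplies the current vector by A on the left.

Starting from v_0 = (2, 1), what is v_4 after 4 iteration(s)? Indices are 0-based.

v_0 = (2, 1).
v_1 = A·v_0 = (-5, 1).
v_2 = A·v_1 = (9, 1).
v_3 = A·v_2 = (-19, 1).
v_4 = A·v_3 = (37, 1).

v_4 = (37, 1)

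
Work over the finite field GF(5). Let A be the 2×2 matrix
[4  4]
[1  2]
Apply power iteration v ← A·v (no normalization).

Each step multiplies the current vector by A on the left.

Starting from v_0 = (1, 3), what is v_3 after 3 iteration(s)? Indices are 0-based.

v_0 = (1, 3).
v_1 = A·v_0 = (1, 2).
v_2 = A·v_1 = (2, 0).
v_3 = A·v_2 = (3, 2).

v_3 = (3, 2)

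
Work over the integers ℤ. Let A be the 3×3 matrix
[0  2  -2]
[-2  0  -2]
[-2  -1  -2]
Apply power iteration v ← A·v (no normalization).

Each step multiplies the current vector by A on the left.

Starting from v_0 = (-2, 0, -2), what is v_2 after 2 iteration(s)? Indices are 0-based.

v_2 = (0, -24, -32)

v_0 = (-2, 0, -2).
v_1 = A·v_0 = (4, 8, 8).
v_2 = A·v_1 = (0, -24, -32).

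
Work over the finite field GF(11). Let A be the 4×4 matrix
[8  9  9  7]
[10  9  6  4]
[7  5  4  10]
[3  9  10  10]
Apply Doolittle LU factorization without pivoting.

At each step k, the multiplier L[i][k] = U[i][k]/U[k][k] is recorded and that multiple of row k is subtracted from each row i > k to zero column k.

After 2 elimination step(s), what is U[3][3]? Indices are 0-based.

U[3][3] = 1

k=0: U[0][0]=8
  eliminate (1,0): mult=4, new row 1: (0, 6, 3, 9); set L[1][0]=4
  eliminate (2,0): mult=5, new row 2: (0, 4, 3, 8); set L[2][0]=5
  eliminate (3,0): mult=10, new row 3: (0, 7, 8, 6); set L[3][0]=10
k=1: U[1][1]=6
  eliminate (2,1): mult=8, new row 2: (0, 0, 1, 2); set L[2][1]=8
  eliminate (3,1): mult=3, new row 3: (0, 0, 10, 1); set L[3][1]=3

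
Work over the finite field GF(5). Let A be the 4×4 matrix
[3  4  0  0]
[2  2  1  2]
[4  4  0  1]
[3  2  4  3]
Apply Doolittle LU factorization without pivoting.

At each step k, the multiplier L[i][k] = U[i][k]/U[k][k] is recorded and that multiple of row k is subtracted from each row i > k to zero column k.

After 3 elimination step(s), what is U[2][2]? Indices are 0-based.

k=0: U[0][0]=3
  eliminate (1,0): mult=4, new row 1: (0, 1, 1, 2); set L[1][0]=4
  eliminate (2,0): mult=3, new row 2: (0, 2, 0, 1); set L[2][0]=3
  eliminate (3,0): mult=1, new row 3: (0, 3, 4, 3); set L[3][0]=1
k=1: U[1][1]=1
  eliminate (2,1): mult=2, new row 2: (0, 0, 3, 2); set L[2][1]=2
  eliminate (3,1): mult=3, new row 3: (0, 0, 1, 2); set L[3][1]=3
k=2: U[2][2]=3
  eliminate (3,2): mult=2, new row 3: (0, 0, 0, 3); set L[3][2]=2

U[2][2] = 3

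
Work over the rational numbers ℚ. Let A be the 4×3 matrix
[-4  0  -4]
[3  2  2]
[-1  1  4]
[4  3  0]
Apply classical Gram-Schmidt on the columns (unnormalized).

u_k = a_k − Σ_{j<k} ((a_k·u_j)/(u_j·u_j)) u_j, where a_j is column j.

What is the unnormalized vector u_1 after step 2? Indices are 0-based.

Step 1: u_0 = a_0 = (-4, 3, -1, 4).
Step 2: u_1 = a_1 − (17/42)·u_0 = (34/21, 11/14, 59/42, 29/21).

u_1 = (34/21, 11/14, 59/42, 29/21)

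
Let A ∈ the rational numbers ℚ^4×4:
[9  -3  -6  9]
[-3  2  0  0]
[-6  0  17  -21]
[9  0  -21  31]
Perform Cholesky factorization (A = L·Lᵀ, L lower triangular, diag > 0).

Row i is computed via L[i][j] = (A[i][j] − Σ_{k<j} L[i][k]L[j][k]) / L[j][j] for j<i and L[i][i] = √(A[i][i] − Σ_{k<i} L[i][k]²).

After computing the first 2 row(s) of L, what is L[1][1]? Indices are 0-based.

Step 1: L[0][0] = √(9) = 3.
  L[1][0] = (-3) / L[0][0] = -1.
Step 2: L[1][1] = √(1) = 1.

L[1][1] = 1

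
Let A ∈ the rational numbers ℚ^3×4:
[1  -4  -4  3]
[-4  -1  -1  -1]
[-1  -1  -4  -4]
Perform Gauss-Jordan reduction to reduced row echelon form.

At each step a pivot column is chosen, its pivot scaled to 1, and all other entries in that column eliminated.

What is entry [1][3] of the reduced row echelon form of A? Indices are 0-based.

step 1: normalize row 0 (÷1) = (1, -4, -4, 3)
  row 1: subtract -4×row0 = (0, -17, -17, 11)
  row 2: subtract -1×row0 = (0, -5, -8, -1)
step 2: normalize row 1 (÷-17) = (0, 1, 1, -11/17)
  row 0: subtract -4×row1 = (1, 0, 0, 7/17)
  row 2: subtract -5×row1 = (0, 0, -3, -72/17)
step 3: normalize row 2 (÷-3) = (0, 0, 1, 24/17)
  row 1: subtract 1×row2 = (0, 1, 0, -35/17)

M[1][3] = -35/17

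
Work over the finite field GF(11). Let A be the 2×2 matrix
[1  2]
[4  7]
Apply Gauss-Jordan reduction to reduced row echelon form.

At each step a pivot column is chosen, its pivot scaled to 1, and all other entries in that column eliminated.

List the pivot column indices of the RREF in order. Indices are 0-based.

pivot columns: 0, 1

pivot(0,0)=1: scale R0 → (1, 2)
  clear (1,0): R1 −= (4)R0 → (0, 10)
pivot(1,1)=10: scale R1 → (0, 1)
  clear (0,1): R0 −= (2)R1 → (1, 0)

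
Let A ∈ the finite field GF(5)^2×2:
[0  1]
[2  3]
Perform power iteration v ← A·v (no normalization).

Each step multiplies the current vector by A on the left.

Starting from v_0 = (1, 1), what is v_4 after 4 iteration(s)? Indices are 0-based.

v_0 = (1, 1).
v_1 = A·v_0 = (1, 0).
v_2 = A·v_1 = (0, 2).
v_3 = A·v_2 = (2, 1).
v_4 = A·v_3 = (1, 2).

v_4 = (1, 2)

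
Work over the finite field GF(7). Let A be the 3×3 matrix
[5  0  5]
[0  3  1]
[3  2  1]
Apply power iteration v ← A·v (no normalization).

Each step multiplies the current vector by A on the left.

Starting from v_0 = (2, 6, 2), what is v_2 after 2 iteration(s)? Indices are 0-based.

v_2 = (4, 3, 1)

v_0 = (2, 6, 2).
v_1 = A·v_0 = (6, 6, 6).
v_2 = A·v_1 = (4, 3, 1).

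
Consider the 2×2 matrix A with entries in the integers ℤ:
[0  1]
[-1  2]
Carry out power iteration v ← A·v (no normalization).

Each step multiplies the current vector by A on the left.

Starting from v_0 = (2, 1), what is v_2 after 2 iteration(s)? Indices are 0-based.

v_2 = (0, -1)

v_0 = (2, 1).
v_1 = A·v_0 = (1, 0).
v_2 = A·v_1 = (0, -1).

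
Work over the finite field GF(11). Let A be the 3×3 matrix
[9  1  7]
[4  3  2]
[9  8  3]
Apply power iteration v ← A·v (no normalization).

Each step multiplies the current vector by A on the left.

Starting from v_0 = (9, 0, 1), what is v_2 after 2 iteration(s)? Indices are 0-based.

v_2 = (10, 7, 6)

v_0 = (9, 0, 1).
v_1 = A·v_0 = (0, 5, 7).
v_2 = A·v_1 = (10, 7, 6).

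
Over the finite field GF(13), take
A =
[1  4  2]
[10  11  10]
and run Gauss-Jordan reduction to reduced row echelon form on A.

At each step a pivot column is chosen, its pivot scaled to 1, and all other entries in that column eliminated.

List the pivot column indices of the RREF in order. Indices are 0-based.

pivot columns: 0, 1

[1] R0 /= 1  ⇒  (1, 4, 2)
     R1 -= 10·R0  ⇒  (0, 10, 3)
[2] R1 /= 10  ⇒  (0, 1, 12)
     R0 -= 4·R1  ⇒  (1, 0, 6)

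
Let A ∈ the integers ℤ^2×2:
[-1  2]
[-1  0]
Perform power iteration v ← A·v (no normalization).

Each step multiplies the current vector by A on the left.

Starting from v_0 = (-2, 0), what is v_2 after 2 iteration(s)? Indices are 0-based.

v_2 = (2, -2)

v_0 = (-2, 0).
v_1 = A·v_0 = (2, 2).
v_2 = A·v_1 = (2, -2).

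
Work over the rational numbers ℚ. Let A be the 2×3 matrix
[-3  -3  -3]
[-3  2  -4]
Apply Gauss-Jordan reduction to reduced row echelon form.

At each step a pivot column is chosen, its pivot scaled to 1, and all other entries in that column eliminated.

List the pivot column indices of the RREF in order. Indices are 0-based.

step 1: normalize row 0 (÷-3) = (1, 1, 1)
  row 1: subtract -3×row0 = (0, 5, -1)
step 2: normalize row 1 (÷5) = (0, 1, -1/5)
  row 0: subtract 1×row1 = (1, 0, 6/5)

pivot columns: 0, 1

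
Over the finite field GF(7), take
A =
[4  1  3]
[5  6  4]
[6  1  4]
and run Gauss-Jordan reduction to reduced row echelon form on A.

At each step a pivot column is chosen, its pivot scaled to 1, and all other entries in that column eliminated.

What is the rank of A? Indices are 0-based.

rank = 3

pivot(0,0)=4: scale R0 → (1, 2, 6)
  clear (1,0): R1 −= (5)R0 → (0, 3, 2)
  clear (2,0): R2 −= (6)R0 → (0, 3, 3)
pivot(1,1)=3: scale R1 → (0, 1, 3)
  clear (0,1): R0 −= (2)R1 → (1, 0, 0)
  clear (2,1): R2 −= (3)R1 → (0, 0, 1)
pivot(2,2)=1: scale R2 → (0, 0, 1)
  clear (1,2): R1 −= (3)R2 → (0, 1, 0)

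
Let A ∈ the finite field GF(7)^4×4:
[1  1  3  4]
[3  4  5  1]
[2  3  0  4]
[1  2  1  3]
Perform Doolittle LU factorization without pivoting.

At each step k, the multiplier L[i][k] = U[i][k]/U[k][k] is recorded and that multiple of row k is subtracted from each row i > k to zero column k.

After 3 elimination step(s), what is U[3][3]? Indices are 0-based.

U[3][3] = 3

k=0: U[0][0]=1
  eliminate (1,0): mult=3, new row 1: (0, 1, 3, 3); set L[1][0]=3
  eliminate (2,0): mult=2, new row 2: (0, 1, 1, 3); set L[2][0]=2
  eliminate (3,0): mult=1, new row 3: (0, 1, 5, 6); set L[3][0]=1
k=1: U[1][1]=1
  eliminate (2,1): mult=1, new row 2: (0, 0, 5, 0); set L[2][1]=1
  eliminate (3,1): mult=1, new row 3: (0, 0, 2, 3); set L[3][1]=1
k=2: U[2][2]=5
  eliminate (3,2): mult=6, new row 3: (0, 0, 0, 3); set L[3][2]=6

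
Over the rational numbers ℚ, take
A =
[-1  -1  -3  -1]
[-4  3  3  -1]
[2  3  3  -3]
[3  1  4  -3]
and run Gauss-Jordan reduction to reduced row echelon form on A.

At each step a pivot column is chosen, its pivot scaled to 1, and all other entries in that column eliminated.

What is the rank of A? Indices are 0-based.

step 1: normalize row 0 (÷-1) = (1, 1, 3, 1)
  row 1: subtract -4×row0 = (0, 7, 15, 3)
  row 2: subtract 2×row0 = (0, 1, -3, -5)
  row 3: subtract 3×row0 = (0, -2, -5, -6)
step 2: normalize row 1 (÷7) = (0, 1, 15/7, 3/7)
  row 0: subtract 1×row1 = (1, 0, 6/7, 4/7)
  row 2: subtract 1×row1 = (0, 0, -36/7, -38/7)
  row 3: subtract -2×row1 = (0, 0, -5/7, -36/7)
step 3: normalize row 2 (÷-36/7) = (0, 0, 1, 19/18)
  row 0: subtract 6/7×row2 = (1, 0, 0, -1/3)
  row 1: subtract 15/7×row2 = (0, 1, 0, -11/6)
  row 3: subtract -5/7×row2 = (0, 0, 0, -79/18)
step 4: normalize row 3 (÷-79/18) = (0, 0, 0, 1)
  row 0: subtract -1/3×row3 = (1, 0, 0, 0)
  row 1: subtract -11/6×row3 = (0, 1, 0, 0)
  row 2: subtract 19/18×row3 = (0, 0, 1, 0)

rank = 4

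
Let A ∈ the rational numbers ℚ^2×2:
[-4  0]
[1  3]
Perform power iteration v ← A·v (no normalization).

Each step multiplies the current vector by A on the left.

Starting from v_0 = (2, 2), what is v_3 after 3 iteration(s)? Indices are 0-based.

v_3 = (-128, 80)

v_0 = (2, 2).
v_1 = A·v_0 = (-8, 8).
v_2 = A·v_1 = (32, 16).
v_3 = A·v_2 = (-128, 80).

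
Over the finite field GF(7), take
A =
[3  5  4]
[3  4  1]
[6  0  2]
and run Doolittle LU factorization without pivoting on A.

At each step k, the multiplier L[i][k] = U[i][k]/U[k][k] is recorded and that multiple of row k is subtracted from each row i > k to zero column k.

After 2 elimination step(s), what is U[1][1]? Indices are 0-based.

U[1][1] = 6

Step 1: pivot at (0,0) is 3.
  row1 ← row1 − (1)·row0  ⇒  L[1][0]=1, U row1=(0, 6, 4)
  row2 ← row2 − (2)·row0  ⇒  L[2][0]=2, U row2=(0, 4, 1)
Step 2: pivot at (1,1) is 6.
  row2 ← row2 − (3)·row1  ⇒  L[2][1]=3, U row2=(0, 0, 3)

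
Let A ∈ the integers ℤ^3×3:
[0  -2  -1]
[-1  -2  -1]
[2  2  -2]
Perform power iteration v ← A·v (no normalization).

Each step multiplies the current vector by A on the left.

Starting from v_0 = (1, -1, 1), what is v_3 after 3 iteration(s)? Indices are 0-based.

v_0 = (1, -1, 1).
v_1 = A·v_0 = (1, 0, -2).
v_2 = A·v_1 = (2, 1, 6).
v_3 = A·v_2 = (-8, -10, -6).

v_3 = (-8, -10, -6)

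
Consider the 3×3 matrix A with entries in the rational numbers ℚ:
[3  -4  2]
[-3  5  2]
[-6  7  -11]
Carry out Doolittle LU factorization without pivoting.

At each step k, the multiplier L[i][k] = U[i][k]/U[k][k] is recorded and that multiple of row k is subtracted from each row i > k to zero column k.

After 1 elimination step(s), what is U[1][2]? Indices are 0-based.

U[1][2] = 4

k=0: U[0][0]=3
  eliminate (1,0): mult=-1, new row 1: (0, 1, 4); set L[1][0]=-1
  eliminate (2,0): mult=-2, new row 2: (0, -1, -7); set L[2][0]=-2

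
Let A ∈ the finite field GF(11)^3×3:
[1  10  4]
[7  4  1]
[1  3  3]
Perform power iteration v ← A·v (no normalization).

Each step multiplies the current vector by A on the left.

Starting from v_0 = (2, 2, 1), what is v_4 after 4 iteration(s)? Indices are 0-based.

v_0 = (2, 2, 1).
v_1 = A·v_0 = (4, 1, 0).
v_2 = A·v_1 = (3, 10, 7).
v_3 = A·v_2 = (10, 2, 10).
v_4 = A·v_3 = (4, 0, 2).

v_4 = (4, 0, 2)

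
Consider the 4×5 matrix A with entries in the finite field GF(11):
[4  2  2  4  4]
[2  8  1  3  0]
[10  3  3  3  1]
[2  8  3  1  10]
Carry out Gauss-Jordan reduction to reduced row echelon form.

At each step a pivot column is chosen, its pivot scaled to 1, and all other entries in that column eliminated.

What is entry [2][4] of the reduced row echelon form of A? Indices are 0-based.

M[2][4] = 10

step 1: normalize row 0 (÷4) = (1, 6, 6, 1, 1)
  row 1: subtract 2×row0 = (0, 7, 0, 1, 9)
  row 2: subtract 10×row0 = (0, 9, 9, 4, 2)
  row 3: subtract 2×row0 = (0, 7, 2, 10, 8)
step 2: normalize row 1 (÷7) = (0, 1, 0, 8, 6)
  row 0: subtract 6×row1 = (1, 0, 6, 8, 9)
  row 2: subtract 9×row1 = (0, 0, 9, 9, 3)
  row 3: subtract 7×row1 = (0, 0, 2, 9, 10)
step 3: normalize row 2 (÷9) = (0, 0, 1, 1, 4)
  row 0: subtract 6×row2 = (1, 0, 0, 2, 7)
  row 3: subtract 2×row2 = (0, 0, 0, 7, 2)
step 4: normalize row 3 (÷7) = (0, 0, 0, 1, 5)
  row 0: subtract 2×row3 = (1, 0, 0, 0, 8)
  row 1: subtract 8×row3 = (0, 1, 0, 0, 10)
  row 2: subtract 1×row3 = (0, 0, 1, 0, 10)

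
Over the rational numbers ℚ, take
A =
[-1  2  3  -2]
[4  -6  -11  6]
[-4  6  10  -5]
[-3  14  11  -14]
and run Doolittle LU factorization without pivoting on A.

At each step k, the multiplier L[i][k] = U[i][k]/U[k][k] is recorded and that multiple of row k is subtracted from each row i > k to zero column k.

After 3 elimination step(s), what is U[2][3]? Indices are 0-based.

[col 0] pivot -1
  R1 -= -4*R0 → (0, 2, 1, -2)  (L[1][0] := -4)
  R2 -= 4*R0 → (0, -2, -2, 3)  (L[2][0] := 4)
  R3 -= 3*R0 → (0, 8, 2, -8)  (L[3][0] := 3)
[col 1] pivot 2
  R2 -= -1*R1 → (0, 0, -1, 1)  (L[2][1] := -1)
  R3 -= 4*R1 → (0, 0, -2, 0)  (L[3][1] := 4)
[col 2] pivot -1
  R3 -= 2*R2 → (0, 0, 0, -2)  (L[3][2] := 2)

U[2][3] = 1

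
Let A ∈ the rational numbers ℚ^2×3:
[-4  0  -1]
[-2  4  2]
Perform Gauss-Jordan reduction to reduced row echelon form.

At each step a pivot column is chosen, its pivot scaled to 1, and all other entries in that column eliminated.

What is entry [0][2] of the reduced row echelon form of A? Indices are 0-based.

M[0][2] = 1/4

[1] R0 /= -4  ⇒  (1, 0, 1/4)
     R1 -= -2·R0  ⇒  (0, 4, 5/2)
[2] R1 /= 4  ⇒  (0, 1, 5/8)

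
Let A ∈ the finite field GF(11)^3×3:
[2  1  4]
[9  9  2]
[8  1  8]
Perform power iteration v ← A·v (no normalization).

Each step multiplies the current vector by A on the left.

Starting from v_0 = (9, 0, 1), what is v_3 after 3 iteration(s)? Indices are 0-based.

v_3 = (7, 3, 4)

v_0 = (9, 0, 1).
v_1 = A·v_0 = (0, 6, 3).
v_2 = A·v_1 = (7, 5, 8).
v_3 = A·v_2 = (7, 3, 4).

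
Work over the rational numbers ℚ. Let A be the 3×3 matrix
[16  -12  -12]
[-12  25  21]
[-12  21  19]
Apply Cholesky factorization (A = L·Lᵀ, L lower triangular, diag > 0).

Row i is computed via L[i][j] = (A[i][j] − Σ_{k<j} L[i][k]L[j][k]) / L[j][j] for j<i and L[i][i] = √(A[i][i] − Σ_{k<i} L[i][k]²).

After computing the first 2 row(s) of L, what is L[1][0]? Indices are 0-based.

Step 1: L[0][0] = √(16) = 4.
  L[1][0] = (-12) / L[0][0] = -3.
Step 2: L[1][1] = √(16) = 4.

L[1][0] = -3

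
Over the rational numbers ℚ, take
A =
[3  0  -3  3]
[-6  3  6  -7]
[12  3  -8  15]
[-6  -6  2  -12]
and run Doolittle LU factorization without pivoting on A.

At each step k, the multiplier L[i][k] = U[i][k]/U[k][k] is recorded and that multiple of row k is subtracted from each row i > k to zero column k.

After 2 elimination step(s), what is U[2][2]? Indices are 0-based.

U[2][2] = 4

[col 0] pivot 3
  R1 -= -2*R0 → (0, 3, 0, -1)  (L[1][0] := -2)
  R2 -= 4*R0 → (0, 3, 4, 3)  (L[2][0] := 4)
  R3 -= -2*R0 → (0, -6, -4, -6)  (L[3][0] := -2)
[col 1] pivot 3
  R2 -= 1*R1 → (0, 0, 4, 4)  (L[2][1] := 1)
  R3 -= -2*R1 → (0, 0, -4, -8)  (L[3][1] := -2)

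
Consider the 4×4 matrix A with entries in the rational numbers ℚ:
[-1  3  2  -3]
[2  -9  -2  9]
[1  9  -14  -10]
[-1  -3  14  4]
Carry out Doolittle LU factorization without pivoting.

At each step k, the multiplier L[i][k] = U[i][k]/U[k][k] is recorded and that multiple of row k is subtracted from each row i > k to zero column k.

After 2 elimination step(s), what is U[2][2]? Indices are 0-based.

U[2][2] = -4

Step 1: pivot at (0,0) is -1.
  row1 ← row1 − (-2)·row0  ⇒  L[1][0]=-2, U row1=(0, -3, 2, 3)
  row2 ← row2 − (-1)·row0  ⇒  L[2][0]=-1, U row2=(0, 12, -12, -13)
  row3 ← row3 − (1)·row0  ⇒  L[3][0]=1, U row3=(0, -6, 12, 7)
Step 2: pivot at (1,1) is -3.
  row2 ← row2 − (-4)·row1  ⇒  L[2][1]=-4, U row2=(0, 0, -4, -1)
  row3 ← row3 − (2)·row1  ⇒  L[3][1]=2, U row3=(0, 0, 8, 1)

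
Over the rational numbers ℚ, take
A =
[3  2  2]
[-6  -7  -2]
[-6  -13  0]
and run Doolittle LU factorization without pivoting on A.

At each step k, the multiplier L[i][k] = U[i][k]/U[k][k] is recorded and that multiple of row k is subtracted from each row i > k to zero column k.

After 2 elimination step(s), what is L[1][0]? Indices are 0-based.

[col 0] pivot 3
  R1 -= -2*R0 → (0, -3, 2)  (L[1][0] := -2)
  R2 -= -2*R0 → (0, -9, 4)  (L[2][0] := -2)
[col 1] pivot -3
  R2 -= 3*R1 → (0, 0, -2)  (L[2][1] := 3)

L[1][0] = -2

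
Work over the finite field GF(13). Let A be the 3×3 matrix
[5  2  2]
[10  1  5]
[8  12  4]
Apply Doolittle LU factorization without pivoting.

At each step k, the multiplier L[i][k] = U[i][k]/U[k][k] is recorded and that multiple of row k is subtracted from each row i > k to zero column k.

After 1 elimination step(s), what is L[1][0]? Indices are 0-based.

L[1][0] = 2

k=0: U[0][0]=5
  eliminate (1,0): mult=2, new row 1: (0, 10, 1); set L[1][0]=2
  eliminate (2,0): mult=12, new row 2: (0, 1, 6); set L[2][0]=12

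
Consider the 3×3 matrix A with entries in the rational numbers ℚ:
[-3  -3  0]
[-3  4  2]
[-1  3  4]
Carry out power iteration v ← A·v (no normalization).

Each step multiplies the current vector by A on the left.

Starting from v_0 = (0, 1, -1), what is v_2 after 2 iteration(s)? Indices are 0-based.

v_2 = (3, 15, 5)

v_0 = (0, 1, -1).
v_1 = A·v_0 = (-3, 2, -1).
v_2 = A·v_1 = (3, 15, 5).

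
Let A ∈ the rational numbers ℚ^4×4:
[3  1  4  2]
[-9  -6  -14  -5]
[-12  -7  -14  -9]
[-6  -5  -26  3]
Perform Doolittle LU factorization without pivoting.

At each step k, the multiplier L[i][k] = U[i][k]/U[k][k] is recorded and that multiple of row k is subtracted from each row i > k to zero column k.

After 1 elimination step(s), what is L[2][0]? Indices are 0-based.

L[2][0] = -4

k=0: U[0][0]=3
  eliminate (1,0): mult=-3, new row 1: (0, -3, -2, 1); set L[1][0]=-3
  eliminate (2,0): mult=-4, new row 2: (0, -3, 2, -1); set L[2][0]=-4
  eliminate (3,0): mult=-2, new row 3: (0, -3, -18, 7); set L[3][0]=-2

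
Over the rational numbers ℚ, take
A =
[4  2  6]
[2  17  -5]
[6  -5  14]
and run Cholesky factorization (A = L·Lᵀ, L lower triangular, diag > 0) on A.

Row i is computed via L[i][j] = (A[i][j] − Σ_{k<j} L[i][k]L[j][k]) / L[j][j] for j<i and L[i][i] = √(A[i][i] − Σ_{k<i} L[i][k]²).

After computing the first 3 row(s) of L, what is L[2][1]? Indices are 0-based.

L[2][1] = -2

Step 1: L[0][0] = √(4) = 2.
  L[1][0] = (2) / L[0][0] = 1.
Step 2: L[1][1] = √(16) = 4.
  L[2][0] = (6) / L[0][0] = 3.
  L[2][1] = (-8) / L[1][1] = -2.
Step 3: L[2][2] = √(1) = 1.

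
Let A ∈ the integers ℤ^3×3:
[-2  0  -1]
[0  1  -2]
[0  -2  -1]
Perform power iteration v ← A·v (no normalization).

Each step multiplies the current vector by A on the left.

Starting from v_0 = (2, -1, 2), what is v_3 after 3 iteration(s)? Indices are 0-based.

v_3 = (-34, -25, 0)

v_0 = (2, -1, 2).
v_1 = A·v_0 = (-6, -5, 0).
v_2 = A·v_1 = (12, -5, 10).
v_3 = A·v_2 = (-34, -25, 0).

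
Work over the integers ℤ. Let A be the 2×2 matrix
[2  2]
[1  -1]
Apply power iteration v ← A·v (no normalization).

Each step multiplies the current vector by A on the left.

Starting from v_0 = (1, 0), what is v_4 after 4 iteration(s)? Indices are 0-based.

v_4 = (38, 9)

v_0 = (1, 0).
v_1 = A·v_0 = (2, 1).
v_2 = A·v_1 = (6, 1).
v_3 = A·v_2 = (14, 5).
v_4 = A·v_3 = (38, 9).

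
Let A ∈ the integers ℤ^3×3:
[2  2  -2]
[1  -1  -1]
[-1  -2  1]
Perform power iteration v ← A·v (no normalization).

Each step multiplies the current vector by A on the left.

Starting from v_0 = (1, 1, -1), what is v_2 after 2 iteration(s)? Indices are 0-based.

v_0 = (1, 1, -1).
v_1 = A·v_0 = (6, 1, -4).
v_2 = A·v_1 = (22, 9, -12).

v_2 = (22, 9, -12)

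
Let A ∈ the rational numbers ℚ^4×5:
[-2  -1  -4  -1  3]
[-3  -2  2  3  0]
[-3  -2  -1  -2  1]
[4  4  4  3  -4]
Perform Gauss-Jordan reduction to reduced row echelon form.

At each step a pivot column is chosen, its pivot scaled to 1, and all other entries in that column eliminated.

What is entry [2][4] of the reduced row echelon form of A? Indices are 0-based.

M[2][4] = -61/83

step 1: normalize row 0 (÷-2) = (1, 1/2, 2, 1/2, -3/2)
  row 1: subtract -3×row0 = (0, -1/2, 8, 9/2, -9/2)
  row 2: subtract -3×row0 = (0, -1/2, 5, -1/2, -7/2)
  row 3: subtract 4×row0 = (0, 2, -4, 1, 2)
step 2: normalize row 1 (÷-1/2) = (0, 1, -16, -9, 9)
  row 0: subtract 1/2×row1 = (1, 0, 10, 5, -6)
  row 2: subtract -1/2×row1 = (0, 0, -3, -5, 1)
  row 3: subtract 2×row1 = (0, 0, 28, 19, -16)
step 3: normalize row 2 (÷-3) = (0, 0, 1, 5/3, -1/3)
  row 0: subtract 10×row2 = (1, 0, 0, -35/3, -8/3)
  row 1: subtract -16×row2 = (0, 1, 0, 53/3, 11/3)
  row 3: subtract 28×row2 = (0, 0, 0, -83/3, -20/3)
step 4: normalize row 3 (÷-83/3) = (0, 0, 0, 1, 20/83)
  row 0: subtract -35/3×row3 = (1, 0, 0, 0, 12/83)
  row 1: subtract 53/3×row3 = (0, 1, 0, 0, -49/83)
  row 2: subtract 5/3×row3 = (0, 0, 1, 0, -61/83)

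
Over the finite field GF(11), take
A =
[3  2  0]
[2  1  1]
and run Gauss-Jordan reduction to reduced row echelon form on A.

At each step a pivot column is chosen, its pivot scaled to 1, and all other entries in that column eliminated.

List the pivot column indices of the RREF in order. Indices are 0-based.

pivot columns: 0, 1

step 1: normalize row 0 (÷3) = (1, 8, 0)
  row 1: subtract 2×row0 = (0, 7, 1)
step 2: normalize row 1 (÷7) = (0, 1, 8)
  row 0: subtract 8×row1 = (1, 0, 2)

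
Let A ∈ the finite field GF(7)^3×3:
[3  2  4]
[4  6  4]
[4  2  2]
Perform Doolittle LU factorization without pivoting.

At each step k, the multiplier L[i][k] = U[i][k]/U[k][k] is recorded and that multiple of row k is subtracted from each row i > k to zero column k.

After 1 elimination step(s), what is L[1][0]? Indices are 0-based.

L[1][0] = 6

k=0: U[0][0]=3
  eliminate (1,0): mult=6, new row 1: (0, 1, 1); set L[1][0]=6
  eliminate (2,0): mult=6, new row 2: (0, 4, 6); set L[2][0]=6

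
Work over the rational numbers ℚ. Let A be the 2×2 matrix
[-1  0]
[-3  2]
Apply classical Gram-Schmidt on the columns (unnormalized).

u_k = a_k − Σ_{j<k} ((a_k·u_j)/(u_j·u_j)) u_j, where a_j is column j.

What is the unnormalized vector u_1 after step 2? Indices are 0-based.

Step 1: u_0 = a_0 = (-1, -3).
Step 2: u_1 = a_1 − (-3/5)·u_0 = (-3/5, 1/5).

u_1 = (-3/5, 1/5)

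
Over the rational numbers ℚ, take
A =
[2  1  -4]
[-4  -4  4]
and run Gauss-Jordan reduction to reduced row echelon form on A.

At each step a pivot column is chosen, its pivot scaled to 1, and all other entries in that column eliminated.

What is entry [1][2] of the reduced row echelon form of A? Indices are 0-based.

pivot(0,0)=2: scale R0 → (1, 1/2, -2)
  clear (1,0): R1 −= (-4)R0 → (0, -2, -4)
pivot(1,1)=-2: scale R1 → (0, 1, 2)
  clear (0,1): R0 −= (1/2)R1 → (1, 0, -3)

M[1][2] = 2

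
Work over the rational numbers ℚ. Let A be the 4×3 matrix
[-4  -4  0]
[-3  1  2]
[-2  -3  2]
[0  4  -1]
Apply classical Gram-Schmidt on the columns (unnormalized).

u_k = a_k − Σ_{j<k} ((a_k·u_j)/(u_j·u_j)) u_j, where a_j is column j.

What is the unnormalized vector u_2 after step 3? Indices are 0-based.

Step 1: u_0 = a_0 = (-4, -3, -2, 0).
Step 2: u_1 = a_1 − (19/29)·u_0 = (-40/29, 86/29, -49/29, 4).
Step 3: u_2 = a_2 − (-10/29)·u_0 − (-42/857)·u_1 = (-1240/857, 952/857, 1052/857, -689/857).

u_2 = (-1240/857, 952/857, 1052/857, -689/857)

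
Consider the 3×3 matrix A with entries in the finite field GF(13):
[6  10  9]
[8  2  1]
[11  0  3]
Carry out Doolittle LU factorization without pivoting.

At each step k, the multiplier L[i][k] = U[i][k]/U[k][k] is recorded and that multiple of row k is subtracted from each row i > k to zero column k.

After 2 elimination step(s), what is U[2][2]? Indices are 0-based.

Step 1: pivot at (0,0) is 6.
  row1 ← row1 − (10)·row0  ⇒  L[1][0]=10, U row1=(0, 6, 2)
  row2 ← row2 − (4)·row0  ⇒  L[2][0]=4, U row2=(0, 12, 6)
Step 2: pivot at (1,1) is 6.
  row2 ← row2 − (2)·row1  ⇒  L[2][1]=2, U row2=(0, 0, 2)

U[2][2] = 2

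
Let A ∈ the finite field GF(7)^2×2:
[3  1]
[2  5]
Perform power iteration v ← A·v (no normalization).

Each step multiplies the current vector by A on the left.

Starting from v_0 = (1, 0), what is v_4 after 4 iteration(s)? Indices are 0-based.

v_0 = (1, 0).
v_1 = A·v_0 = (3, 2).
v_2 = A·v_1 = (4, 2).
v_3 = A·v_2 = (0, 4).
v_4 = A·v_3 = (4, 6).

v_4 = (4, 6)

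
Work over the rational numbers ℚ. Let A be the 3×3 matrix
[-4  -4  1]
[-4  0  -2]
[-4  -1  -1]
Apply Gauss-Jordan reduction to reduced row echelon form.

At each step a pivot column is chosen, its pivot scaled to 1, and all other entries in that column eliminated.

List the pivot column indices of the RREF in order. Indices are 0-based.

step 1: normalize row 0 (÷-4) = (1, 1, -1/4)
  row 1: subtract -4×row0 = (0, 4, -3)
  row 2: subtract -4×row0 = (0, 3, -2)
step 2: normalize row 1 (÷4) = (0, 1, -3/4)
  row 0: subtract 1×row1 = (1, 0, 1/2)
  row 2: subtract 3×row1 = (0, 0, 1/4)
step 3: normalize row 2 (÷1/4) = (0, 0, 1)
  row 0: subtract 1/2×row2 = (1, 0, 0)
  row 1: subtract -3/4×row2 = (0, 1, 0)

pivot columns: 0, 1, 2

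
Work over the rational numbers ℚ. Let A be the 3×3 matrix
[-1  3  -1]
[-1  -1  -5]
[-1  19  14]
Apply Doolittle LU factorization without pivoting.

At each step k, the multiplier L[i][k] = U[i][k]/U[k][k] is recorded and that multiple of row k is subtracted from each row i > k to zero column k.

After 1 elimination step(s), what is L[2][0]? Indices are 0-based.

Step 1: pivot at (0,0) is -1.
  row1 ← row1 − (1)·row0  ⇒  L[1][0]=1, U row1=(0, -4, -4)
  row2 ← row2 − (1)·row0  ⇒  L[2][0]=1, U row2=(0, 16, 15)

L[2][0] = 1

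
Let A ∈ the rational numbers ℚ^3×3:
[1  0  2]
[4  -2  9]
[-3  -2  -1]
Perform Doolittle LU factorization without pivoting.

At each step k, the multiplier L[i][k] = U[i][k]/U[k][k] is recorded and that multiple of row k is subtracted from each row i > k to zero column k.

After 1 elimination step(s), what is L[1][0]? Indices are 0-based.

k=0: U[0][0]=1
  eliminate (1,0): mult=4, new row 1: (0, -2, 1); set L[1][0]=4
  eliminate (2,0): mult=-3, new row 2: (0, -2, 5); set L[2][0]=-3

L[1][0] = 4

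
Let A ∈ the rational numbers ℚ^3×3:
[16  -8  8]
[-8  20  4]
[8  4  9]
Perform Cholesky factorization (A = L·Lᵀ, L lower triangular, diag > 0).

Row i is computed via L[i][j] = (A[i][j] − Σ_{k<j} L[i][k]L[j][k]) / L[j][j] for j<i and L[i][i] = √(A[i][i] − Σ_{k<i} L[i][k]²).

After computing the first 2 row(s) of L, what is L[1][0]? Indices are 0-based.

Step 1: L[0][0] = √(16) = 4.
  L[1][0] = (-8) / L[0][0] = -2.
Step 2: L[1][1] = √(16) = 4.

L[1][0] = -2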